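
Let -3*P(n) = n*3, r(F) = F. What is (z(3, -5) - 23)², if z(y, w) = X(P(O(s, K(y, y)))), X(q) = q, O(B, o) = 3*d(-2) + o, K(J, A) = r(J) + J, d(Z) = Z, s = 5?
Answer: 529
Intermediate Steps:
K(J, A) = 2*J (K(J, A) = J + J = 2*J)
O(B, o) = -6 + o (O(B, o) = 3*(-2) + o = -6 + o)
P(n) = -n (P(n) = -n*3/3 = -n)
z(y, w) = 6 - 2*y (z(y, w) = -(-6 + 2*y) = 6 - 2*y)
(z(3, -5) - 23)² = ((6 - 2*3) - 23)² = ((6 - 6) - 23)² = (0 - 23)² = (-23)² = 529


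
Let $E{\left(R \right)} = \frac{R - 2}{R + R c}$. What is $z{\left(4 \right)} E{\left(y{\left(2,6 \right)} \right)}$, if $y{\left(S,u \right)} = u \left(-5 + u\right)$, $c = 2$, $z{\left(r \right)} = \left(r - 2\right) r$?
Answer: $\frac{16}{9} \approx 1.7778$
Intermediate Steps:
$z{\left(r \right)} = r \left(-2 + r\right)$ ($z{\left(r \right)} = \left(-2 + r\right) r = r \left(-2 + r\right)$)
$E{\left(R \right)} = \frac{-2 + R}{3 R}$ ($E{\left(R \right)} = \frac{R - 2}{R + R 2} = \frac{-2 + R}{R + 2 R} = \frac{-2 + R}{3 R}$)
$z{\left(4 \right)} E{\left(y{\left(2,6 \right)} \right)} = 4 \left(-2 + 4\right) \frac{-2 + 6 \left(-5 + 6\right)}{3 \cdot 6 \left(-5 + 6\right)} = 4 \cdot 2 \frac{-2 + 6 \cdot 1}{3 \cdot 6 \cdot 1} = 8 \frac{-2 + 6}{3 \cdot 6} = 8 \cdot \frac{1}{3} \cdot \frac{1}{6} \cdot 4 = 8 \cdot \frac{2}{9} = \frac{16}{9}$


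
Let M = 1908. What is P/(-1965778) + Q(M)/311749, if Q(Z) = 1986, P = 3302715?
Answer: -1025714063427/612829325722 ≈ -1.6737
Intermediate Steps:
P/(-1965778) + Q(M)/311749 = 3302715/(-1965778) + 1986/311749 = 3302715*(-1/1965778) + 1986*(1/311749) = -3302715/1965778 + 1986/311749 = -1025714063427/612829325722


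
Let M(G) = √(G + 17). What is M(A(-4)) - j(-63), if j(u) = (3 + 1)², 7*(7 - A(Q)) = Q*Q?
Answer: -16 + 2*√266/7 ≈ -11.340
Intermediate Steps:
A(Q) = 7 - Q²/7 (A(Q) = 7 - Q*Q/7 = 7 - Q²/7)
j(u) = 16 (j(u) = 4² = 16)
M(G) = √(17 + G)
M(A(-4)) - j(-63) = √(17 + (7 - ⅐*(-4)²)) - 1*16 = √(17 + (7 - ⅐*16)) - 16 = √(17 + (7 - 16/7)) - 16 = √(17 + 33/7) - 16 = √(152/7) - 16 = 2*√266/7 - 16 = -16 + 2*√266/7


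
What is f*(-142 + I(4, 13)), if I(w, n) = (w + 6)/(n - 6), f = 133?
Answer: -18696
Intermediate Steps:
I(w, n) = (6 + w)/(-6 + n)
f*(-142 + I(4, 13)) = 133*(-142 + (6 + 4)/(-6 + 13)) = 133*(-142 + 10/7) = 133*(-984/7) = -18696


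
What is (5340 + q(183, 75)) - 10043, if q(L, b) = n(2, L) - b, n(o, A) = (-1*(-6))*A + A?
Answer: -3497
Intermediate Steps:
n(o, A) = 7*A (n(o, A) = 6*A + A = 7*A)
q(L, b) = -b + 7*L (q(L, b) = 7*L - b = -b + 7*L)
(5340 + q(183, 75)) - 10043 = (5340 + (-1*75 + 7*183)) - 10043 = (5340 + (-75 + 1281)) - 10043 = (5340 + 1206) - 10043 = 6546 - 10043 = -3497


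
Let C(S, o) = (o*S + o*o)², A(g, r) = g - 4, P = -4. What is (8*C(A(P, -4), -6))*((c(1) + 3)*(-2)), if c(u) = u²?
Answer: -451584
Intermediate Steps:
A(g, r) = -4 + g
C(S, o) = (o² + S*o)² (C(S, o) = (S*o + o²)² = (o² + S*o)²)
(8*C(A(P, -4), -6))*((c(1) + 3)*(-2)) = (8*((-6)²*((-4 - 4) - 6)²))*((1² + 3)*(-2)) = (8*(36*(-8 - 6)²))*((1 + 3)*(-2)) = (8*(36*(-14)²))*(4*(-2)) = (8*(36*196))*(-8) = (8*7056)*(-8) = 56448*(-8) = -451584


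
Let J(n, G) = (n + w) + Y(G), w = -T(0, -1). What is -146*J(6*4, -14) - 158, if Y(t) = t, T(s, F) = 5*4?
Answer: 1302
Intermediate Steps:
T(s, F) = 20
w = -20 (w = -1*20 = -20)
J(n, G) = -20 + G + n (J(n, G) = (n - 20) + G = (-20 + n) + G = -20 + G + n)
-146*J(6*4, -14) - 158 = -146*(-20 - 14 + 6*4) - 158 = -146*(-20 - 14 + 24) - 158 = -146*(-10) - 158 = 1460 - 158 = 1302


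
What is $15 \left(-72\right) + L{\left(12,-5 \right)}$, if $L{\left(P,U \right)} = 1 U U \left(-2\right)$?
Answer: $-1130$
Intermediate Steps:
$L{\left(P,U \right)} = - 2 U^{2}$ ($L{\left(P,U \right)} = U U \left(-2\right) = U^{2} \left(-2\right) = - 2 U^{2}$)
$15 \left(-72\right) + L{\left(12,-5 \right)} = 15 \left(-72\right) - 2 \left(-5\right)^{2} = -1080 - 50 = -1130$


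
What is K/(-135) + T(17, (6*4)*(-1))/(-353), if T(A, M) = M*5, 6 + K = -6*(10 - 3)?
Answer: 11048/15885 ≈ 0.69550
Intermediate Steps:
K = -48 (K = -6 - 6*(10 - 3) = -6 - 6*7 = -6 - 42 = -48)
T(A, M) = 5*M
K/(-135) + T(17, (6*4)*(-1))/(-353) = -48/(-135) + (5*((6*4)*(-1)))/(-353) = -48*(-1/135) + (5*(24*(-1)))*(-1/353) = 16/45 + (5*(-24))*(-1/353) = 16/45 - 120*(-1/353) = 16/45 + 120/353 = 11048/15885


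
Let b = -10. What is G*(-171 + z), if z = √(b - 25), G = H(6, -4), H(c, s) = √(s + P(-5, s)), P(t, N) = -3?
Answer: I*√7*(-171 + I*√35) ≈ -15.652 - 452.42*I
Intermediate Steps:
H(c, s) = √(-3 + s) (H(c, s) = √(s - 3) = √(-3 + s))
G = I*√7 (G = √(-3 - 4) = √(-7) = I*√7 ≈ 2.6458*I)
z = I*√35 (z = √(-10 - 25) = √(-35) = I*√35 ≈ 5.9161*I)
G*(-171 + z) = (I*√7)*(-171 + I*√35) = I*√7*(-171 + I*√35)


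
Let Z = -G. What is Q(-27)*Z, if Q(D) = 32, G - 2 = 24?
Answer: -832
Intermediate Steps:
G = 26 (G = 2 + 24 = 26)
Z = -26 (Z = -1*26 = -26)
Q(-27)*Z = 32*(-26) = -832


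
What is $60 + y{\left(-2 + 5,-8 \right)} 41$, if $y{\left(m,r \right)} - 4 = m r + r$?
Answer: $-1088$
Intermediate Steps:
$y{\left(m,r \right)} = 4 + r + m r$ ($y{\left(m,r \right)} = 4 + \left(m r + r\right) = 4 + \left(r + m r\right) = 4 + r + m r$)
$60 + y{\left(-2 + 5,-8 \right)} 41 = 60 + \left(4 - 8 + \left(-2 + 5\right) \left(-8\right)\right) 41 = 60 + \left(4 - 8 + 3 \left(-8\right)\right) 41 = 60 + \left(4 - 8 - 24\right) 41 = 60 - 1148 = -1088$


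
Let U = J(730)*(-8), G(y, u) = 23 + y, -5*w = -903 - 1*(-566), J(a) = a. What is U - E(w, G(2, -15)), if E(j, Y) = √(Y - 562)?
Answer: -5840 - I*√537 ≈ -5840.0 - 23.173*I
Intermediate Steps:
w = 337/5 (w = -(-903 - 1*(-566))/5 = -(-903 + 566)/5 = -⅕*(-337) = 337/5 ≈ 67.400)
E(j, Y) = √(-562 + Y)
U = -5840 (U = 730*(-8) = -5840)
U - E(w, G(2, -15)) = -5840 - √(-562 + (23 + 2)) = -5840 - √(-562 + 25) = -5840 - √(-537) = -5840 - I*√537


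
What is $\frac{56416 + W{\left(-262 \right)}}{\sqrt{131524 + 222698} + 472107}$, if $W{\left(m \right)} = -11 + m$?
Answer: $\frac{8835167767}{74294888409} - \frac{56143 \sqrt{39358}}{74294888409} \approx 0.11877$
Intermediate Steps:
$\frac{56416 + W{\left(-262 \right)}}{\sqrt{131524 + 222698} + 472107} = \frac{56416 - 273}{\sqrt{131524 + 222698} + 472107} = \frac{56416 - 273}{\sqrt{354222} + 472107} = \frac{56143}{3 \sqrt{39358} + 472107} = \frac{56143}{472107 + 3 \sqrt{39358}}$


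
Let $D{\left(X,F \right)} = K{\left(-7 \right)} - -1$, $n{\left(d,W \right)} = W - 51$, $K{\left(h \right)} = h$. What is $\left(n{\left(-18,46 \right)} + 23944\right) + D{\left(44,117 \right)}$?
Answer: $23933$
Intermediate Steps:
$n{\left(d,W \right)} = -51 + W$ ($n{\left(d,W \right)} = W - 51 = -51 + W$)
$D{\left(X,F \right)} = -6$ ($D{\left(X,F \right)} = -7 - -1 = -7 + 1 = -6$)
$\left(n{\left(-18,46 \right)} + 23944\right) + D{\left(44,117 \right)} = \left(\left(-51 + 46\right) + 23944\right) - 6 = \left(-5 + 23944\right) - 6 = 23939 - 6 = 23933$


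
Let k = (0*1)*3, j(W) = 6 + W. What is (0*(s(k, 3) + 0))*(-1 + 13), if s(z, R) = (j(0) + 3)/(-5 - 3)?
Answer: 0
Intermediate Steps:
k = 0 (k = 0*3 = 0)
s(z, R) = -9/8 (s(z, R) = ((6 + 0) + 3)/(-5 - 3) = (6 + 3)/(-8) = 9*(-⅛) = -9/8)
(0*(s(k, 3) + 0))*(-1 + 13) = (0*(-9/8 + 0))*(-1 + 13) = (0*(-9/8))*12 = 0*12 = 0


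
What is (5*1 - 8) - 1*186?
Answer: -189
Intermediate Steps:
(5*1 - 8) - 1*186 = (5 - 8) - 186 = -3 - 186 = -189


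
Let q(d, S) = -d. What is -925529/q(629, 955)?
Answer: 925529/629 ≈ 1471.4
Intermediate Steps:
-925529/q(629, 955) = -925529/((-1*629)) = -925529/(-629) = -925529*(-1/629) = 925529/629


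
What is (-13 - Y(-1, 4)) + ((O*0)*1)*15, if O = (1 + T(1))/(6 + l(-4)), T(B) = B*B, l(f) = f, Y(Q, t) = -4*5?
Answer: 7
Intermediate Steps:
Y(Q, t) = -20
T(B) = B**2
O = 1 (O = (1 + 1**2)/(6 - 4) = (1 + 1)/2 = 2*(1/2) = 1)
(-13 - Y(-1, 4)) + ((O*0)*1)*15 = (-13 - 1*(-20)) + ((1*0)*1)*15 = (-13 + 20) + (0*1)*15 = 7 + 0*15 = 7 + 0 = 7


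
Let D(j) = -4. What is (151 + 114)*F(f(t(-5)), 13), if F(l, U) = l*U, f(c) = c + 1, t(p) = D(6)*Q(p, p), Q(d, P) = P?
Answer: 72345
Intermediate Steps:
t(p) = -4*p
f(c) = 1 + c
F(l, U) = U*l
(151 + 114)*F(f(t(-5)), 13) = (151 + 114)*(13*(1 - 4*(-5))) = 265*(13*(1 + 20)) = 265*(13*21) = 265*273 = 72345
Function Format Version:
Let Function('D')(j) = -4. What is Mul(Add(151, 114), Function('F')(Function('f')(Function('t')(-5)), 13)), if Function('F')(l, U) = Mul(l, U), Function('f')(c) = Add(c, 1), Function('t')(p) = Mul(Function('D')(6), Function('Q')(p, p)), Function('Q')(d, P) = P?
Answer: 72345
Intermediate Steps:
Function('t')(p) = Mul(-4, p)
Function('f')(c) = Add(1, c)
Function('F')(l, U) = Mul(U, l)
Mul(Add(151, 114), Function('F')(Function('f')(Function('t')(-5)), 13)) = Mul(Add(151, 114), Mul(13, Add(1, Mul(-4, -5)))) = Mul(265, Mul(13, Add(1, 20))) = Mul(265, Mul(13, 21)) = Mul(265, 273) = 72345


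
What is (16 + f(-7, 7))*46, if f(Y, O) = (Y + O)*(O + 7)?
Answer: 736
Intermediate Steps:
f(Y, O) = (7 + O)*(O + Y) (f(Y, O) = (O + Y)*(7 + O) = (7 + O)*(O + Y))
(16 + f(-7, 7))*46 = (16 + (7² + 7*7 + 7*(-7) + 7*(-7)))*46 = (16 + (49 + 49 - 49 - 49))*46 = (16 + 0)*46 = 16*46 = 736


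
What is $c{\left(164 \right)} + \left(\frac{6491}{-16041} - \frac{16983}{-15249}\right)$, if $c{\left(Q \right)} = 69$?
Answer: $\frac{334342715}{4796259} \approx 69.709$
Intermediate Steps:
$c{\left(164 \right)} + \left(\frac{6491}{-16041} - \frac{16983}{-15249}\right) = 69 + \left(\frac{6491}{-16041} - \frac{16983}{-15249}\right) = 69 + \left(6491 \left(- \frac{1}{16041}\right) - - \frac{333}{299}\right) = 69 + \left(- \frac{6491}{16041} + \frac{333}{299}\right) = 69 + \frac{3400844}{4796259} = \frac{334342715}{4796259}$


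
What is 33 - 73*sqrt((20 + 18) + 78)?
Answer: 33 - 146*sqrt(29) ≈ -753.23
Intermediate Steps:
33 - 73*sqrt((20 + 18) + 78) = 33 - 73*sqrt(38 + 78) = 33 - 146*sqrt(29)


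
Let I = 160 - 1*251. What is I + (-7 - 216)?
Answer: -314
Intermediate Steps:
I = -91 (I = 160 - 251 = -91)
I + (-7 - 216) = -91 + (-7 - 216) = -91 - 223 = -314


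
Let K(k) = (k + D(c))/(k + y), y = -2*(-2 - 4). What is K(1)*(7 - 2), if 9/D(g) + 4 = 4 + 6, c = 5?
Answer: 25/26 ≈ 0.96154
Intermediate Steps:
D(g) = 3/2 (D(g) = 9/(-4 + (4 + 6)) = 9/(-4 + 10) = 9/6 = 9*(1/6) = 3/2)
y = 12 (y = -2*(-6) = 12)
K(k) = (3/2 + k)/(12 + k) (K(k) = (k + 3/2)/(k + 12) = (3/2 + k)/(12 + k))
K(1)*(7 - 2) = ((3/2 + 1)/(12 + 1))*(7 - 2) = ((5/2)/13)*5 = ((1/13)*(5/2))*5 = (5/26)*5 = 25/26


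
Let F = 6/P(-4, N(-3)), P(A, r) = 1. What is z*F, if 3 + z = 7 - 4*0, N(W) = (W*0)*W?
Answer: 24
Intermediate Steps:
N(W) = 0 (N(W) = 0*W = 0)
F = 6 (F = 6/1 = 6*1 = 6)
z = 4 (z = -3 + (7 - 4*0) = -3 + (7 + 0) = -3 + 7 = 4)
z*F = 4*6 = 24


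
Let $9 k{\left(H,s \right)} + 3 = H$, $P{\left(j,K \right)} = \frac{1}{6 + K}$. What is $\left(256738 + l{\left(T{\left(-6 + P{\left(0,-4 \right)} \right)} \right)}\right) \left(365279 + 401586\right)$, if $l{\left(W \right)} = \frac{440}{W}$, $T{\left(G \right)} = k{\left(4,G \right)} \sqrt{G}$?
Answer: $196883386370 - 276071400 i \sqrt{22} \approx 1.9688 \cdot 10^{11} - 1.2949 \cdot 10^{9} i$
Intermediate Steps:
$k{\left(H,s \right)} = - \frac{1}{3} + \frac{H}{9}$
$T{\left(G \right)} = \frac{\sqrt{G}}{9}$ ($T{\left(G \right)} = \left(- \frac{1}{3} + \frac{1}{9} \cdot 4\right) \sqrt{G} = \left(- \frac{1}{3} + \frac{4}{9}\right) \sqrt{G} = \frac{\sqrt{G}}{9}$)
$\left(256738 + l{\left(T{\left(-6 + P{\left(0,-4 \right)} \right)} \right)}\right) \left(365279 + 401586\right) = \left(256738 + \frac{440}{\frac{1}{9} \sqrt{-6 + \frac{1}{6 - 4}}}\right) \left(365279 + 401586\right) = \left(256738 + \frac{440}{\frac{1}{9} \sqrt{-6 + \frac{1}{2}}}\right) 766865 = \left(256738 + \frac{440}{\frac{1}{9} \sqrt{- \frac{11}{2}}}\right) 766865 = \left(256738 + \frac{440}{\frac{1}{9} \frac{i \sqrt{22}}{2}}\right) 766865 = \left(256738 + \frac{440}{\frac{1}{18} i \sqrt{22}}\right) 766865 = \left(256738 + 440 \left(- \frac{9 i \sqrt{22}}{11}\right)\right) 766865 = \left(256738 - 360 i \sqrt{22}\right) 766865 = 196883386370 - 276071400 i \sqrt{22}$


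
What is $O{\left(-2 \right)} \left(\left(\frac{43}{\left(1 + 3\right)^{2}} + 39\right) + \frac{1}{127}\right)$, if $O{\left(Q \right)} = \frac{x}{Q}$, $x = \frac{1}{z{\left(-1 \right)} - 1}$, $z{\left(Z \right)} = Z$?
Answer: $\frac{84725}{8128} \approx 10.424$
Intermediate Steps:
$x = - \frac{1}{2}$ ($x = \frac{1}{-1 - 1} = \frac{1}{-2} = - \frac{1}{2} \approx -0.5$)
$O{\left(Q \right)} = - \frac{1}{2 Q}$
$O{\left(-2 \right)} \left(\left(\frac{43}{\left(1 + 3\right)^{2}} + 39\right) + \frac{1}{127}\right) = - \frac{1}{2 \left(-2\right)} \left(\left(\frac{43}{\left(1 + 3\right)^{2}} + 39\right) + \frac{1}{127}\right) = \left(- \frac{1}{2}\right) \left(- \frac{1}{2}\right) \left(\left(\frac{43}{4^{2}} + 39\right) + \frac{1}{127}\right) = \frac{\left(\frac{43}{16} + 39\right) + \frac{1}{127}}{4} = \frac{\frac{667}{16} + \frac{1}{127}}{4} = \frac{1}{4} \cdot \frac{84725}{2032} = \frac{84725}{8128}$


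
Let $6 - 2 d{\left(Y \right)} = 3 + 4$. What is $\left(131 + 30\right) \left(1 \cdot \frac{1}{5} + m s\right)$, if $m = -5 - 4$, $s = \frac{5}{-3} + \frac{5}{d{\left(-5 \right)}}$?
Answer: $\frac{84686}{5} \approx 16937.0$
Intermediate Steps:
$d{\left(Y \right)} = - \frac{1}{2}$ ($d{\left(Y \right)} = 3 - \frac{3 + 4}{2} = 3 - \frac{7}{2} = - \frac{1}{2}$)
$s = - \frac{35}{3}$ ($s = \frac{5}{-3} + \frac{5}{- \frac{1}{2}} = 5 \left(- \frac{1}{3}\right) + 5 \left(-2\right) = - \frac{5}{3} - 10 = - \frac{35}{3} \approx -11.667$)
$m = -9$
$\left(131 + 30\right) \left(1 \cdot \frac{1}{5} + m s\right) = \left(131 + 30\right) \left(1 \cdot \frac{1}{5} - -105\right) = 161 \left(1 \cdot \frac{1}{5} + 105\right) = 161 \left(\frac{1}{5} + 105\right) = 161 \cdot \frac{526}{5} = \frac{84686}{5}$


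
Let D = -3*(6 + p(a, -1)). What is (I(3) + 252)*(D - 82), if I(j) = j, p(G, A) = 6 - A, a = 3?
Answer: -30855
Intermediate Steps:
D = -39 (D = -3*(6 + (6 - 1*(-1))) = -3*(6 + (6 + 1)) = -3*(6 + 7) = -3*13 = -39)
(I(3) + 252)*(D - 82) = (3 + 252)*(-39 - 82) = 255*(-121) = -30855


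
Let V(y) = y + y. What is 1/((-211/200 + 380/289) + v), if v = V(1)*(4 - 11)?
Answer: -57800/794179 ≈ -0.072780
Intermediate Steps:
V(y) = 2*y
v = -14 (v = (2*1)*(4 - 11) = 2*(-7) = -14)
1/((-211/200 + 380/289) + v) = 1/((-211/200 + 380/289) - 14) = 1/(15021/57800 - 14) = 1/(-794179/57800) = -57800/794179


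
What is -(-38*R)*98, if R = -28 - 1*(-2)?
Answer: -96824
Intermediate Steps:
R = -26 (R = -28 + 2 = -26)
-(-38*R)*98 = -(-38*(-26))*98 = -988*98 = -1*96824 = -96824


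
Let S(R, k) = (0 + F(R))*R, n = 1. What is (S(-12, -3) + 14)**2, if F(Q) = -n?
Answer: 676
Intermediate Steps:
F(Q) = -1 (F(Q) = -1*1 = -1)
S(R, k) = -R (S(R, k) = (0 - 1)*R = -R)
(S(-12, -3) + 14)**2 = (-1*(-12) + 14)**2 = (12 + 14)**2 = 26**2 = 676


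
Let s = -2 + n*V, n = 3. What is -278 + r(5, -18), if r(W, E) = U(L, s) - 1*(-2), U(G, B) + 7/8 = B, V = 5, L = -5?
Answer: -2111/8 ≈ -263.88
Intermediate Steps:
s = 13 (s = -2 + 3*5 = -2 + 15 = 13)
U(G, B) = -7/8 + B
r(W, E) = 113/8 (r(W, E) = (-7/8 + 13) - 1*(-2) = 97/8 + 2 = 113/8)
-278 + r(5, -18) = -278 + 113/8 = -2111/8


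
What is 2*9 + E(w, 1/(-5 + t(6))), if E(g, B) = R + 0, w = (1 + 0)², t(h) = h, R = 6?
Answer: 24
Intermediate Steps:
w = 1 (w = 1² = 1)
E(g, B) = 6 (E(g, B) = 6 + 0 = 6)
2*9 + E(w, 1/(-5 + t(6))) = 2*9 + 6 = 18 + 6 = 24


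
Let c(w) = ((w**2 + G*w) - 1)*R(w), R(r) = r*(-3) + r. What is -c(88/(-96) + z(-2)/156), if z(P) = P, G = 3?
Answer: 10319795/1898208 ≈ 5.4366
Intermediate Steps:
R(r) = -2*r (R(r) = -3*r + r = -2*r)
c(w) = -2*w*(-1 + w**2 + 3*w) (c(w) = ((w**2 + 3*w) - 1)*(-2*w) = (-1 + w**2 + 3*w)*(-2*w) = -2*w*(-1 + w**2 + 3*w))
-c(88/(-96) + z(-2)/156) = -2*(88/(-96) - 2/156)*(1 - (88/(-96) - 2/156)**2 - 3*(88/(-96) - 2/156)) = -2*(88*(-1/96) - 2*1/156)*(1 - (88*(-1/96) - 2*1/156)**2 - 3*(88*(-1/96) - 2*1/156)) = -2*(-11/12 - 1/78)*(1 - (-11/12 - 1/78)**2 - 3*(-11/12 - 1/78)) = -2*(-145)*(1 - (-145/156)**2 - 3*(-145/156))/156 = -2*(-145)*(1 - 1*21025/24336 + 145/52)/156 = -2*(-145)*(1 - 21025/24336 + 145/52)/156 = -2*(-145)*71171/(156*24336) = -1*(-10319795/1898208) = 10319795/1898208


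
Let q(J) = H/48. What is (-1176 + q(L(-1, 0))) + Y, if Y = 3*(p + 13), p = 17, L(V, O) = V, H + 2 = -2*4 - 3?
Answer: -52141/48 ≈ -1086.3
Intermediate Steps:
H = -13 (H = -2 + (-2*4 - 3) = -2 + (-8 - 3) = -2 - 11 = -13)
q(J) = -13/48
Y = 90 (Y = 3*(17 + 13) = 3*30 = 90)
(-1176 + q(L(-1, 0))) + Y = (-1176 - 13/48) + 90 = -56461/48 + 90 = -52141/48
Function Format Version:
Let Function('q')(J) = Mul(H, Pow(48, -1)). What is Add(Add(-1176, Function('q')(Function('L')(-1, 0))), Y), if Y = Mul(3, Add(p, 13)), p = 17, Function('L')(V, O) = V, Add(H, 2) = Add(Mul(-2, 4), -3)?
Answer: Rational(-52141, 48) ≈ -1086.3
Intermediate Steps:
H = -13 (H = Add(-2, Add(Mul(-2, 4), -3)) = Add(-2, Add(-8, -3)) = Add(-2, -11) = -13)
Function('q')(J) = Rational(-13, 48) (Function('q')(J) = Mul(-13, Pow(48, -1)) = Mul(-13, Rational(1, 48)) = Rational(-13, 48))
Y = 90 (Y = Mul(3, Add(17, 13)) = Mul(3, 30) = 90)
Add(Add(-1176, Function('q')(Function('L')(-1, 0))), Y) = Add(Add(-1176, Rational(-13, 48)), 90) = Add(Rational(-56461, 48), 90) = Rational(-52141, 48)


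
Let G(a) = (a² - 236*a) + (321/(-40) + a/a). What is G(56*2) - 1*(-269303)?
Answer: 10216319/40 ≈ 2.5541e+5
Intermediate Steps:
G(a) = -281/40 + a² - 236*a (G(a) = (a² - 236*a) + (321*(-1/40) + 1) = (a² - 236*a) + (-321/40 + 1) = (a² - 236*a) - 281/40 = -281/40 + a² - 236*a)
G(56*2) - 1*(-269303) = (-281/40 + (56*2)² - 13216*2) - 1*(-269303) = (-281/40 + 112² - 236*112) + 269303 = (-281/40 + 12544 - 26432) + 269303 = -555801/40 + 269303 = 10216319/40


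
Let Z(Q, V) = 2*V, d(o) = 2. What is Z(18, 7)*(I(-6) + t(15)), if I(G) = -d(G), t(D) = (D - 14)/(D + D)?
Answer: -413/15 ≈ -27.533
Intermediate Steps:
t(D) = (-14 + D)/(2*D) (t(D) = (-14 + D)/((2*D)) = (-14 + D)*(1/(2*D)) = (-14 + D)/(2*D))
I(G) = -2 (I(G) = -1*2 = -2)
Z(18, 7)*(I(-6) + t(15)) = (2*7)*(-2 + (½)*(-14 + 15)/15) = 14*(-2 + (½)*(1/15)*1) = 14*(-2 + 1/30) = 14*(-59/30) = -413/15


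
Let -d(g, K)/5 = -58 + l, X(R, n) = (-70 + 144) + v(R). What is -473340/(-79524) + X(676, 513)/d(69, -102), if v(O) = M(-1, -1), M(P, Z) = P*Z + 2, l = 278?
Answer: 3898111/662700 ≈ 5.8822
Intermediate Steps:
M(P, Z) = 2 + P*Z
v(O) = 3 (v(O) = 2 - 1*(-1) = 2 + 1 = 3)
X(R, n) = 77 (X(R, n) = (-70 + 144) + 3 = 74 + 3 = 77)
d(g, K) = -1100 (d(g, K) = -5*(-58 + 278) = -5*220 = -1100)
-473340/(-79524) + X(676, 513)/d(69, -102) = -473340/(-79524) + 77/(-1100) = -473340*(-1/79524) + 77*(-1/1100) = 39445/6627 - 7/100 = 3898111/662700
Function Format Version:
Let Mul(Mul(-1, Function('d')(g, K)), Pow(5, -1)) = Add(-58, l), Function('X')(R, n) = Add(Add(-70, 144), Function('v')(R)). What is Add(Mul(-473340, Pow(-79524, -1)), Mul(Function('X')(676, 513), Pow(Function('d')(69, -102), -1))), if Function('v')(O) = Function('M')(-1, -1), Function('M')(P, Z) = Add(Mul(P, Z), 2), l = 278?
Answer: Rational(3898111, 662700) ≈ 5.8822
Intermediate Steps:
Function('M')(P, Z) = Add(2, Mul(P, Z))
Function('v')(O) = 3 (Function('v')(O) = Add(2, Mul(-1, -1)) = Add(2, 1) = 3)
Function('X')(R, n) = 77 (Function('X')(R, n) = Add(Add(-70, 144), 3) = Add(74, 3) = 77)
Function('d')(g, K) = -1100 (Function('d')(g, K) = Mul(-5, Add(-58, 278)) = Mul(-5, 220) = -1100)
Add(Mul(-473340, Pow(-79524, -1)), Mul(Function('X')(676, 513), Pow(Function('d')(69, -102), -1))) = Add(Mul(-473340, Pow(-79524, -1)), Mul(77, Pow(-1100, -1))) = Add(Mul(-473340, Rational(-1, 79524)), Mul(77, Rational(-1, 1100))) = Add(Rational(39445, 6627), Rational(-7, 100)) = Rational(3898111, 662700)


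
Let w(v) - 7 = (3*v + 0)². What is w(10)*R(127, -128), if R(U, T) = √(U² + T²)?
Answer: 907*√32513 ≈ 1.6354e+5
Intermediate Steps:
R(U, T) = √(T² + U²)
w(v) = 7 + 9*v² (w(v) = 7 + (3*v + 0)² = 7 + (3*v)² = 7 + 9*v²)
w(10)*R(127, -128) = (7 + 9*10²)*√((-128)² + 127²) = (7 + 9*100)*√(16384 + 16129) = (7 + 900)*√32513 = 907*√32513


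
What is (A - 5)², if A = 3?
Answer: 4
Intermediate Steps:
(A - 5)² = (3 - 5)² = (-2)² = 4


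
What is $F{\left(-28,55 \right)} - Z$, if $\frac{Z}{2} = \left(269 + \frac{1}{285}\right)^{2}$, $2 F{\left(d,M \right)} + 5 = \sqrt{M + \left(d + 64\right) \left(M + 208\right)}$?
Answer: $- \frac{23511108349}{162450} + \frac{\sqrt{9523}}{2} \approx -1.4468 \cdot 10^{5}$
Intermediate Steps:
$F{\left(d,M \right)} = - \frac{5}{2} + \frac{\sqrt{M + \left(64 + d\right) \left(208 + M\right)}}{2}$ ($F{\left(d,M \right)} = - \frac{5}{2} + \frac{\sqrt{M + \left(d + 64\right) \left(M + 208\right)}}{2} = - \frac{5}{2} + \frac{\sqrt{M + \left(64 + d\right) \left(208 + M\right)}}{2}$)
$Z = \frac{11755351112}{81225}$ ($Z = 2 \left(269 + \frac{1}{285}\right)^{2} = 2 \left(\frac{76666}{285}\right)^{2} = 2 \cdot \frac{5877675556}{81225} = \frac{11755351112}{81225} \approx 1.4473 \cdot 10^{5}$)
$F{\left(-28,55 \right)} - Z = \left(- \frac{5}{2} + \frac{\sqrt{13312 + 65 \cdot 55 + 208 \left(-28\right) + 55 \left(-28\right)}}{2}\right) - \frac{11755351112}{81225} = \left(- \frac{5}{2} + \frac{\sqrt{13312 + 3575 - 5824 - 1540}}{2}\right) - \frac{11755351112}{81225} = \left(- \frac{5}{2} + \frac{\sqrt{9523}}{2}\right) - \frac{11755351112}{81225} = - \frac{23511108349}{162450} + \frac{\sqrt{9523}}{2}$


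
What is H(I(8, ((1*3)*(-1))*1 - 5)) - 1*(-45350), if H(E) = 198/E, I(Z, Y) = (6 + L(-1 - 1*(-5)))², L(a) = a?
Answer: 2267599/50 ≈ 45352.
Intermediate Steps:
I(Z, Y) = 100 (I(Z, Y) = (6 + (-1 - 1*(-5)))² = (6 + (-1 + 5))² = (6 + 4)² = 10² = 100)
H(I(8, ((1*3)*(-1))*1 - 5)) - 1*(-45350) = 198/100 - 1*(-45350) = 198*(1/100) + 45350 = 99/50 + 45350 = 2267599/50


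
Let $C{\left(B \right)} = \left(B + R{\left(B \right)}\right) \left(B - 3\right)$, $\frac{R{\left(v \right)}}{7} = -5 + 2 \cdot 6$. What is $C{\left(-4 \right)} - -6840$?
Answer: $6525$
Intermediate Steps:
$R{\left(v \right)} = 49$ ($R{\left(v \right)} = 7 \left(-5 + 2 \cdot 6\right) = 7 \left(-5 + 12\right) = 7 \cdot 7 = 49$)
$C{\left(B \right)} = \left(-3 + B\right) \left(49 + B\right)$ ($C{\left(B \right)} = \left(B + 49\right) \left(B - 3\right) = \left(49 + B\right) \left(-3 + B\right) = \left(-3 + B\right) \left(49 + B\right)$)
$C{\left(-4 \right)} - -6840 = \left(-147 + \left(-4\right)^{2} + 46 \left(-4\right)\right) - -6840 = \left(-147 + 16 - 184\right) + 6840 = -315 + 6840 = 6525$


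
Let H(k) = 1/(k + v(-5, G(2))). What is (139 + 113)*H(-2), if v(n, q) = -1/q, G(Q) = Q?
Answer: -504/5 ≈ -100.80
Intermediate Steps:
H(k) = 1/(-½ + k) (H(k) = 1/(k - 1/2) = 1/(k - 1*½) = 1/(k - ½) = 1/(-½ + k))
(139 + 113)*H(-2) = (139 + 113)*(2/(-1 + 2*(-2))) = 252*(2/(-1 - 4)) = 252*(2/(-5)) = 252*(2*(-⅕)) = 252*(-⅖) = -504/5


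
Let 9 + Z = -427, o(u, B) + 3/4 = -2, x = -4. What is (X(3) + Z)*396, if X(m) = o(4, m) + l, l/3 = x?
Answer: -178497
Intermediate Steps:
o(u, B) = -11/4 (o(u, B) = -¾ - 2 = -11/4)
l = -12 (l = 3*(-4) = -12)
Z = -436 (Z = -9 - 427 = -436)
X(m) = -59/4 (X(m) = -11/4 - 12 = -59/4)
(X(3) + Z)*396 = (-59/4 - 436)*396 = -1803/4*396 = -178497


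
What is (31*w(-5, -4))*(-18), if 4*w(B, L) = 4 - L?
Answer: -1116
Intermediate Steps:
w(B, L) = 1 - L/4 (w(B, L) = (4 - L)/4 = 1 - L/4)
(31*w(-5, -4))*(-18) = (31*(1 - ¼*(-4)))*(-18) = (31*(1 + 1))*(-18) = (31*2)*(-18) = 62*(-18) = -1116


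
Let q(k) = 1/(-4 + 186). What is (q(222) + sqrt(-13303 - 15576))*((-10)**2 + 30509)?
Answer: 30609/182 + 30609*I*sqrt(28879) ≈ 168.18 + 5.2016e+6*I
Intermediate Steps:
q(k) = 1/182
(q(222) + sqrt(-13303 - 15576))*((-10)**2 + 30509) = (1/182 + sqrt(-13303 - 15576))*((-10)**2 + 30509) = (1/182 + sqrt(-28879))*(100 + 30509) = (1/182 + I*sqrt(28879))*30609 = 30609/182 + 30609*I*sqrt(28879)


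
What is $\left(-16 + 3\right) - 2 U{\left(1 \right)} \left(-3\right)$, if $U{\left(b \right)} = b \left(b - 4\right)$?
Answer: $234$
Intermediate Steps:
$U{\left(b \right)} = b \left(-4 + b\right)$
$\left(-16 + 3\right) - 2 U{\left(1 \right)} \left(-3\right) = \left(-16 + 3\right) - 2 \cdot 1 \left(-4 + 1\right) \left(-3\right) = - 13 - 2 \cdot 1 \left(-3\right) \left(-3\right) = - 13 \left(-2\right) \left(-3\right) \left(-3\right) = - 13 \cdot 6 \left(-3\right) = \left(-13\right) \left(-18\right) = 234$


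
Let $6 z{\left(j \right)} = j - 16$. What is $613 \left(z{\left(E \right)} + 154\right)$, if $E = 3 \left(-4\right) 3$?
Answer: $\frac{267268}{3} \approx 89089.0$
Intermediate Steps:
$E = -36$ ($E = \left(-12\right) 3 = -36$)
$z{\left(j \right)} = - \frac{8}{3} + \frac{j}{6}$ ($z{\left(j \right)} = \frac{j - 16}{6} = \frac{-16 + j}{6} = - \frac{8}{3} + \frac{j}{6}$)
$613 \left(z{\left(E \right)} + 154\right) = 613 \left(\left(- \frac{8}{3} + \frac{1}{6} \left(-36\right)\right) + 154\right) = 613 \left(\left(- \frac{8}{3} - 6\right) + 154\right) = 613 \left(- \frac{26}{3} + 154\right) = 613 \cdot \frac{436}{3} = \frac{267268}{3}$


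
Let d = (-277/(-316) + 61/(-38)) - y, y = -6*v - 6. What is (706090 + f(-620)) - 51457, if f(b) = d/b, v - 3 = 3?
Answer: 2436858002047/3722480 ≈ 6.5463e+5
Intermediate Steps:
v = 6 (v = 3 + 3 = 6)
y = -42 (y = -6*6 - 6 = -36 - 6 = -42)
d = 247793/6004 (d = (-277/(-316) + 61/(-38)) - 1*(-42) = (-277*(-1/316) + 61*(-1/38)) + 42 = (277/316 - 61/38) + 42 = -4375/6004 + 42 = 247793/6004 ≈ 41.271)
f(b) = 247793/(6004*b)
(706090 + f(-620)) - 51457 = (706090 + (247793/6004)/(-620)) - 51457 = (706090 + (247793/6004)*(-1/620)) - 51457 = (706090 - 247793/3722480) - 51457 = 2628405655407/3722480 - 51457 = 2436858002047/3722480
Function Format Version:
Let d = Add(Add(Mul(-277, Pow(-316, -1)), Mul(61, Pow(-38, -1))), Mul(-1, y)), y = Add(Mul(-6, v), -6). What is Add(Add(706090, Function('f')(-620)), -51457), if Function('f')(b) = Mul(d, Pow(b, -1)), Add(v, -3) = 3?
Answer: Rational(2436858002047, 3722480) ≈ 6.5463e+5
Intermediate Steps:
v = 6 (v = Add(3, 3) = 6)
y = -42 (y = Add(Mul(-6, 6), -6) = Add(-36, -6) = -42)
d = Rational(247793, 6004) (d = Add(Add(Mul(-277, Pow(-316, -1)), Mul(61, Pow(-38, -1))), Mul(-1, -42)) = Add(Add(Mul(-277, Rational(-1, 316)), Mul(61, Rational(-1, 38))), 42) = Add(Add(Rational(277, 316), Rational(-61, 38)), 42) = Add(Rational(-4375, 6004), 42) = Rational(247793, 6004) ≈ 41.271)
Function('f')(b) = Mul(Rational(247793, 6004), Pow(b, -1))
Add(Add(706090, Function('f')(-620)), -51457) = Add(Add(706090, Mul(Rational(247793, 6004), Pow(-620, -1))), -51457) = Add(Add(706090, Mul(Rational(247793, 6004), Rational(-1, 620))), -51457) = Add(Add(706090, Rational(-247793, 3722480)), -51457) = Add(Rational(2628405655407, 3722480), -51457) = Rational(2436858002047, 3722480)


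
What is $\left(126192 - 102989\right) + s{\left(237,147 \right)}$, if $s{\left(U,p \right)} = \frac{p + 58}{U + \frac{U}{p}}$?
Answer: $\frac{271299521}{11692} \approx 23204.0$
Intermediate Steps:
$s{\left(U,p \right)} = \frac{58 + p}{U + \frac{U}{p}}$
$\left(126192 - 102989\right) + s{\left(237,147 \right)} = \left(126192 - 102989\right) + \frac{147 \left(58 + 147\right)}{237 \left(1 + 147\right)} = 23203 + 147 \cdot \frac{1}{237} \cdot \frac{1}{148} \cdot 205 = 23203 + \frac{10045}{11692} = \frac{271299521}{11692}$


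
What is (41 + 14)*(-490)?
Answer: -26950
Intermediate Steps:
(41 + 14)*(-490) = 55*(-490) = -26950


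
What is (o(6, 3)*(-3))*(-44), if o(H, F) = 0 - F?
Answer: -396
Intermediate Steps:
o(H, F) = -F
(o(6, 3)*(-3))*(-44) = (-1*3*(-3))*(-44) = -3*(-3)*(-44) = 9*(-44) = -396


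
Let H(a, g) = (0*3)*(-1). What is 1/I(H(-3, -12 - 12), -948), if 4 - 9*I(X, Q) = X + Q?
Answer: 9/952 ≈ 0.0094538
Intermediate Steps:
H(a, g) = 0 (H(a, g) = 0*(-1) = 0)
I(X, Q) = 4/9 - Q/9 - X/9 (I(X, Q) = 4/9 - (X + Q)/9 = 4/9 - (Q + X)/9 = 4/9 + (-Q/9 - X/9) = 4/9 - Q/9 - X/9)
1/I(H(-3, -12 - 12), -948) = 1/(4/9 - 1/9*(-948) - 1/9*0) = 1/(4/9 + 316/3 + 0) = 1/(952/9) = 9/952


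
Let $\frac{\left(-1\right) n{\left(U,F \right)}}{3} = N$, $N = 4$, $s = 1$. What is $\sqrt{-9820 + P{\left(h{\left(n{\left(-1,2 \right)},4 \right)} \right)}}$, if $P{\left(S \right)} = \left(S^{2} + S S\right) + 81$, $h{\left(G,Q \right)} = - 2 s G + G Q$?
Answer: $i \sqrt{8587} \approx 92.666 i$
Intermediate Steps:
$n{\left(U,F \right)} = -12$ ($n{\left(U,F \right)} = \left(-3\right) 4 = -12$)
$h{\left(G,Q \right)} = - 2 G + G Q$ ($h{\left(G,Q \right)} = \left(-2\right) 1 G + G Q = - 2 G + G Q$)
$P{\left(S \right)} = 81 + 2 S^{2}$ ($P{\left(S \right)} = \left(S^{2} + S^{2}\right) + 81 = 2 S^{2} + 81 = 81 + 2 S^{2}$)
$\sqrt{-9820 + P{\left(h{\left(n{\left(-1,2 \right)},4 \right)} \right)}} = \sqrt{-9820 + \left(81 + 2 \left(- 12 \left(-2 + 4\right)\right)^{2}\right)} = \sqrt{-9820 + \left(81 + 2 \left(\left(-12\right) 2\right)^{2}\right)} = \sqrt{-9820 + \left(81 + 2 \left(-24\right)^{2}\right)} = \sqrt{-9820 + \left(81 + 2 \cdot 576\right)} = \sqrt{-9820 + \left(81 + 1152\right)} = \sqrt{-9820 + 1233} = \sqrt{-8587} = i \sqrt{8587}$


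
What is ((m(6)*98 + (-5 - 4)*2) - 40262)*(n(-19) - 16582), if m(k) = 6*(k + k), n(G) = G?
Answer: 551551624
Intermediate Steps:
m(k) = 12*k (m(k) = 6*(2*k) = 12*k)
((m(6)*98 + (-5 - 4)*2) - 40262)*(n(-19) - 16582) = (((12*6)*98 + (-5 - 4)*2) - 40262)*(-19 - 16582) = ((72*98 - 9*2) - 40262)*(-16601) = ((7056 - 18) - 40262)*(-16601) = (7038 - 40262)*(-16601) = -33224*(-16601) = 551551624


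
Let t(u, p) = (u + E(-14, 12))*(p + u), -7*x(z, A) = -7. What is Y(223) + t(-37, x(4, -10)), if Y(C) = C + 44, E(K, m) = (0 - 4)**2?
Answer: 1023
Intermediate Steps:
x(z, A) = 1 (x(z, A) = -1/7*(-7) = 1)
E(K, m) = 16 (E(K, m) = (-4)**2 = 16)
t(u, p) = (16 + u)*(p + u) (t(u, p) = (u + 16)*(p + u) = (16 + u)*(p + u))
Y(C) = 44 + C
Y(223) + t(-37, x(4, -10)) = (44 + 223) + ((-37)**2 + 16*1 + 16*(-37) + 1*(-37)) = 267 + (1369 + 16 - 592 - 37) = 267 + 756 = 1023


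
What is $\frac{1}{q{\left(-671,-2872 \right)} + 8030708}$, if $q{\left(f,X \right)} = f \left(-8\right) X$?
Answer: $- \frac{1}{7386188} \approx -1.3539 \cdot 10^{-7}$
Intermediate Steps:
$q{\left(f,X \right)} = - 8 X f$ ($q{\left(f,X \right)} = - 8 f X = - 8 X f$)
$\frac{1}{q{\left(-671,-2872 \right)} + 8030708} = \frac{1}{\left(-8\right) \left(-2872\right) \left(-671\right) + 8030708} = \frac{1}{-15416896 + 8030708} = \frac{1}{-7386188} = - \frac{1}{7386188}$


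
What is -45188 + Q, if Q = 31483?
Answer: -13705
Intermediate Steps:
-45188 + Q = -45188 + 31483 = -13705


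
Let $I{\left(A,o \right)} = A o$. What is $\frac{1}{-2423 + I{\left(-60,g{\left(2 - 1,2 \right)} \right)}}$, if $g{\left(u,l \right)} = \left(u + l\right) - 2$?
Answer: $- \frac{1}{2483} \approx -0.00040274$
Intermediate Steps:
$g{\left(u,l \right)} = -2 + l + u$ ($g{\left(u,l \right)} = \left(l + u\right) - 2 = -2 + l + u$)
$\frac{1}{-2423 + I{\left(-60,g{\left(2 - 1,2 \right)} \right)}} = \frac{1}{-2423 - 60 \left(-2 + 2 + \left(2 - 1\right)\right)} = \frac{1}{-2423 - 60 \left(-2 + 2 + 1\right)} = \frac{1}{-2423 - 60} = \frac{1}{-2483} = - \frac{1}{2483}$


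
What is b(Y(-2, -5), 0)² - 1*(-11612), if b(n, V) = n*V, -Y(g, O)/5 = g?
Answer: 11612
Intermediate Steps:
Y(g, O) = -5*g
b(n, V) = V*n
b(Y(-2, -5), 0)² - 1*(-11612) = (0*(-5*(-2)))² - 1*(-11612) = (0*10)² + 11612 = 0² + 11612 = 0 + 11612 = 11612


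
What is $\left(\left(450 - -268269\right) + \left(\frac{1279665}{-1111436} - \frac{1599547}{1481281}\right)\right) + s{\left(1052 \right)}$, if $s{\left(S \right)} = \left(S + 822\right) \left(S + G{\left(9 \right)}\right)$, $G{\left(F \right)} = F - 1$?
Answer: $\frac{3712775157716702687}{1646349029516} \approx 2.2552 \cdot 10^{6}$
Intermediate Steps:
$G{\left(F \right)} = -1 + F$
$s{\left(S \right)} = \left(8 + S\right) \left(822 + S\right)$ ($s{\left(S \right)} = \left(S + 822\right) \left(S + \left(-1 + 9\right)\right) = \left(822 + S\right) \left(S + 8\right) = \left(822 + S\right) \left(8 + S\right) = \left(8 + S\right) \left(822 + S\right)$)
$\left(\left(450 - -268269\right) + \left(\frac{1279665}{-1111436} - \frac{1599547}{1481281}\right)\right) + s{\left(1052 \right)} = \left(\left(450 - -268269\right) + \left(\frac{1279665}{-1111436} - \frac{1599547}{1481281}\right)\right) + \left(6576 + 1052^{2} + 830 \cdot 1052\right) = \left(\left(450 + 268269\right) + \left(1279665 \left(- \frac{1}{1111436}\right) - \frac{1599547}{1481281}\right)\right) + \left(6576 + 1106704 + 873160\right) = \left(268719 - \frac{3673337570357}{1646349029516}\right) + 1986440 = \frac{442401591524939647}{1646349029516} + 1986440 = \frac{3712775157716702687}{1646349029516}$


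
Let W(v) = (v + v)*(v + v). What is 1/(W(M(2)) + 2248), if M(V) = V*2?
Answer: 1/2312 ≈ 0.00043253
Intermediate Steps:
M(V) = 2*V
W(v) = 4*v**2 (W(v) = (2*v)*(2*v) = 4*v**2)
1/(W(M(2)) + 2248) = 1/(4*(2*2)**2 + 2248) = 1/(4*4**2 + 2248) = 1/(4*16 + 2248) = 1/(64 + 2248) = 1/2312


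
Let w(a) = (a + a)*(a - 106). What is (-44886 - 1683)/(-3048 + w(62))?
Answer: 46569/8504 ≈ 5.4761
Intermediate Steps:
w(a) = 2*a*(-106 + a) (w(a) = (2*a)*(-106 + a) = 2*a*(-106 + a))
(-44886 - 1683)/(-3048 + w(62)) = (-44886 - 1683)/(-3048 + 2*62*(-106 + 62)) = -46569/(-3048 + 2*62*(-44)) = -46569/(-3048 - 5456) = -46569/(-8504) = -46569*(-1/8504) = 46569/8504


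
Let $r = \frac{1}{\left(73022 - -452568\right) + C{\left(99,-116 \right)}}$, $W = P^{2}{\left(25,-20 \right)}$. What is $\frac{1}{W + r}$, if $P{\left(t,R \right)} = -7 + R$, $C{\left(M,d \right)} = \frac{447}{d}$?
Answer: $\frac{60967993}{44445667013} \approx 0.0013717$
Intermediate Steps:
$W = 729$ ($W = \left(-7 - 20\right)^{2} = \left(-27\right)^{2} = 729$)
$r = \frac{116}{60967993}$ ($r = \frac{1}{\left(73022 - -452568\right) + \frac{447}{-116}} = \frac{1}{\left(73022 + 452568\right) + 447 \left(- \frac{1}{116}\right)} = \frac{1}{525590 - \frac{447}{116}} = \frac{1}{\frac{60967993}{116}} = \frac{116}{60967993} \approx 1.9026 \cdot 10^{-6}$)
$\frac{1}{W + r} = \frac{1}{729 + \frac{116}{60967993}} = \frac{1}{\frac{44445667013}{60967993}} = \frac{60967993}{44445667013}$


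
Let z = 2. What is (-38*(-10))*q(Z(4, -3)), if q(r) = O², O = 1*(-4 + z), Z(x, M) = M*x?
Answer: 1520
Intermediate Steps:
O = -2 (O = 1*(-4 + 2) = 1*(-2) = -2)
q(r) = 4 (q(r) = (-2)² = 4)
(-38*(-10))*q(Z(4, -3)) = -38*(-10)*4 = 380*4 = 1520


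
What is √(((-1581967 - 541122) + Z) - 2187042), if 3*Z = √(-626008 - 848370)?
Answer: √(-38791179 + 3*I*√1474378)/3 ≈ 0.097478 + 2076.1*I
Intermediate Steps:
Z = I*√1474378/3 (Z = √(-626008 - 848370)/3 = √(-1474378)/3 = (I*√1474378)/3 = I*√1474378/3 ≈ 404.75*I)
√(((-1581967 - 541122) + Z) - 2187042) = √(((-1581967 - 541122) + I*√1474378/3) - 2187042) = √((-2123089 + I*√1474378/3) - 2187042) = √(-4310131 + I*√1474378/3)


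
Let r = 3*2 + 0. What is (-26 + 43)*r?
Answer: 102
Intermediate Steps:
r = 6 (r = 6 + 0 = 6)
(-26 + 43)*r = (-26 + 43)*6 = 17*6 = 102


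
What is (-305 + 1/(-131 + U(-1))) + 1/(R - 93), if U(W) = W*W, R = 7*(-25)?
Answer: -5313299/17420 ≈ -305.01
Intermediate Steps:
R = -175
U(W) = W**2
(-305 + 1/(-131 + U(-1))) + 1/(R - 93) = (-305 + 1/(-131 + (-1)**2)) + 1/(-175 - 93) = (-305 + 1/(-131 + 1)) + 1/(-268) = (-305 + 1/(-130)) - 1/268 = (-305 - 1/130) - 1/268 = -39651/130 - 1/268 = -5313299/17420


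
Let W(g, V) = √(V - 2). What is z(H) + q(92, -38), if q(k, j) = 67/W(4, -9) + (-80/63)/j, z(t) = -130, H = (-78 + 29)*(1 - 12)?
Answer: -155570/1197 - 67*I*√11/11 ≈ -129.97 - 20.201*I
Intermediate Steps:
H = 539 (H = -49*(-11) = 539)
W(g, V) = √(-2 + V)
q(k, j) = -80/(63*j) - 67*I*√11/11 (q(k, j) = 67/(√(-2 - 9)) + (-80/63)/j = 67/(√(-11)) + (-80*1/63)/j = 67/((I*√11)) - 80/(63*j) = 67*(-I*√11/11) - 80/(63*j) = -67*I*√11/11 - 80/(63*j) = -80/(63*j) - 67*I*√11/11)
z(H) + q(92, -38) = -130 + (1/693)*(-880 - 4221*I*(-38)*√11)/(-38) = -130 + (1/693)*(-1/38)*(-880 + 160398*I*√11) = -130 + (40/1197 - 67*I*√11/11) = -155570/1197 - 67*I*√11/11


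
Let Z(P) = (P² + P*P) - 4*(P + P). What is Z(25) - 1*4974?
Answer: -3924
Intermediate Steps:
Z(P) = -8*P + 2*P² (Z(P) = (P² + P²) - 8*P = 2*P² - 8*P = -8*P + 2*P²)
Z(25) - 1*4974 = 2*25*(-4 + 25) - 1*4974 = 2*25*21 - 4974 = 1050 - 4974 = -3924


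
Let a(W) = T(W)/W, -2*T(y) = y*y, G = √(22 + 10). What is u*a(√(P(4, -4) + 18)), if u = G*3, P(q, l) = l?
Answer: -12*√7 ≈ -31.749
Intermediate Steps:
G = 4*√2 (G = √32 = 4*√2 ≈ 5.6569)
T(y) = -y²/2 (T(y) = -y*y/2 = -y²/2)
a(W) = -W/2 (a(W) = (-W²/2)/W = -W/2)
u = 12*√2 (u = (4*√2)*3 = 12*√2 ≈ 16.971)
u*a(√(P(4, -4) + 18)) = (12*√2)*(-√(-4 + 18)/2) = (12*√2)*(-√14/2) = -12*√7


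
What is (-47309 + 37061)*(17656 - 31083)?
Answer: 137599896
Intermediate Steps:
(-47309 + 37061)*(17656 - 31083) = -10248*(-13427) = 137599896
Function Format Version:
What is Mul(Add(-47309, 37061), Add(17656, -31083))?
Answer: 137599896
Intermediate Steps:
Mul(Add(-47309, 37061), Add(17656, -31083)) = Mul(-10248, -13427) = 137599896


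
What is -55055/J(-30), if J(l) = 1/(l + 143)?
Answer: -6221215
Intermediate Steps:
J(l) = 1/(143 + l)
-55055/J(-30) = -55055/(1/(143 - 30)) = -55055/(1/113) = -55055/1/113 = -55055*113 = -6221215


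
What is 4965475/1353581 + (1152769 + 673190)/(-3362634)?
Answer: 4741830550657/1517199164118 ≈ 3.1254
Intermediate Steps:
4965475/1353581 + (1152769 + 673190)/(-3362634) = 4965475*(1/1353581) + 1825959*(-1/3362634) = 4965475/1353581 - 608653/1120878 = 4741830550657/1517199164118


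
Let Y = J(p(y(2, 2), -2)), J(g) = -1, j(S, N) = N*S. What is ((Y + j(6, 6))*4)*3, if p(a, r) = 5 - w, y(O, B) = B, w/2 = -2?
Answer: 420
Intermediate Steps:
w = -4 (w = 2*(-2) = -4)
p(a, r) = 9 (p(a, r) = 5 - 1*(-4) = 5 + 4 = 9)
Y = -1
((Y + j(6, 6))*4)*3 = ((-1 + 6*6)*4)*3 = ((-1 + 36)*4)*3 = (35*4)*3 = 140*3 = 420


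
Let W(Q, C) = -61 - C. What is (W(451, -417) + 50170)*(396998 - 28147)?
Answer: 18636565626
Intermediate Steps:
(W(451, -417) + 50170)*(396998 - 28147) = ((-61 - 1*(-417)) + 50170)*(396998 - 28147) = ((-61 + 417) + 50170)*368851 = (356 + 50170)*368851 = 50526*368851 = 18636565626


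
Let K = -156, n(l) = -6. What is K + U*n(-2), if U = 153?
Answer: -1074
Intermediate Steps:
K + U*n(-2) = -156 + 153*(-6) = -156 - 918 = -1074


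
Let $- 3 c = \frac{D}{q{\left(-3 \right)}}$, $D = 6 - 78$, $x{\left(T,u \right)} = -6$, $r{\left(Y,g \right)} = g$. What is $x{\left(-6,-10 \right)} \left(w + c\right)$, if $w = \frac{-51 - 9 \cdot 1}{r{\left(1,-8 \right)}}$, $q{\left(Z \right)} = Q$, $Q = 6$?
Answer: $-69$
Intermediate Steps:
$q{\left(Z \right)} = 6$
$D = -72$ ($D = 6 - 78 = -72$)
$c = 4$ ($c = - \frac{\left(-72\right) \frac{1}{6}}{3} = \left(- \frac{1}{3}\right) \left(-12\right) = 4$)
$w = \frac{15}{2}$ ($w = \frac{-51 - 9 \cdot 1}{-8} = \left(-51 - 9\right) \left(- \frac{1}{8}\right) = \left(-60\right) \left(- \frac{1}{8}\right) = \frac{15}{2} \approx 7.5$)
$x{\left(-6,-10 \right)} \left(w + c\right) = - 6 \left(\frac{15}{2} + 4\right) = \left(-6\right) \frac{23}{2} = -69$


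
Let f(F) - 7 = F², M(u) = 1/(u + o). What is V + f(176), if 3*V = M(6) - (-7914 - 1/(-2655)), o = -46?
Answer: 2142329581/63720 ≈ 33621.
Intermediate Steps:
M(u) = 1/(-46 + u) (M(u) = 1/(u - 46) = 1/(-46 + u))
f(F) = 7 + F²
V = 168092821/63720 (V = (1/(-46 + 6) - (-7914 - 1/(-2655)))/3 = (1/(-40) - (-7914 - 1*(-1/2655)))/3 = (-1/40 - (-7914 + 1/2655))/3 = (-1/40 - 1*(-21011669/2655))/3 = (-1/40 + 21011669/2655)/3 = (⅓)*(168092821/21240) = 168092821/63720 ≈ 2638.0)
V + f(176) = 168092821/63720 + (7 + 176²) = 168092821/63720 + (7 + 30976) = 168092821/63720 + 30983 = 2142329581/63720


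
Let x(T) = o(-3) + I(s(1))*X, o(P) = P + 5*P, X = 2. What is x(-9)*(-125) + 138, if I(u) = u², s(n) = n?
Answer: 2138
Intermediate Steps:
o(P) = 6*P
x(T) = -16 (x(T) = 6*(-3) + 1²*2 = -18 + 1*2 = -18 + 2 = -16)
x(-9)*(-125) + 138 = -16*(-125) + 138 = 2000 + 138 = 2138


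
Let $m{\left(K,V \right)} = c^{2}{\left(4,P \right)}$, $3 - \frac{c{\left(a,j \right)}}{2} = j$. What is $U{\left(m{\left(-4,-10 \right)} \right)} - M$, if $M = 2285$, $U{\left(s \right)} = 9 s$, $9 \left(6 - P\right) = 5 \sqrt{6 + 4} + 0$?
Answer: $- \frac{16649}{9} - 120 \sqrt{10} \approx -2229.4$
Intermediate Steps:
$P = 6 - \frac{5 \sqrt{10}}{9}$ ($P = 6 - \frac{5 \sqrt{6 + 4} + 0}{9} = 6 - \frac{5 \sqrt{10} + 0}{9} = 6 - \frac{5 \sqrt{10}}{9} \approx 4.2432$)
$c{\left(a,j \right)} = 6 - 2 j$
$m{\left(K,V \right)} = \left(-6 + \frac{10 \sqrt{10}}{9}\right)^{2}$ ($m{\left(K,V \right)} = \left(6 - 2 \left(6 - \frac{5 \sqrt{10}}{9}\right)\right)^{2} = \left(6 - \left(12 - \frac{10 \sqrt{10}}{9}\right)\right)^{2} = \left(-6 + \frac{10 \sqrt{10}}{9}\right)^{2}$)
$U{\left(m{\left(-4,-10 \right)} \right)} - M = 9 \left(\frac{3916}{81} - \frac{40 \sqrt{10}}{3}\right) - 2285 = \left(\frac{3916}{9} - 120 \sqrt{10}\right) - 2285 = - \frac{16649}{9} - 120 \sqrt{10}$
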